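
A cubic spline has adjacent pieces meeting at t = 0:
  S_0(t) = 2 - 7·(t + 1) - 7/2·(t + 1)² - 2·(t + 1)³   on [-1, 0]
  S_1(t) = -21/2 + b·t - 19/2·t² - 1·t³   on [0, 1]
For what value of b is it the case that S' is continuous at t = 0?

-20

S_0'(t) = -7 - 7·(t + 1) - 6·(t + 1)², so S_0'(0) = -20. On the right, S_1'(0) = b, so b = -20.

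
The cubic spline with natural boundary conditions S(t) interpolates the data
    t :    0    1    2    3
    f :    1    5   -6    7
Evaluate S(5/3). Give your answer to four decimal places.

Write m_i for S''(x_i). With h_i = 1, 1, 1 and divided differences Δ_i = 4, -11, 13, the continuity of S' gives the tridiagonal system
  1·m_0 + 4·m_1 + 1·m_2 = 6(Δ_1 - Δ_0) = -90
  1·m_1 + 4·m_2 + 1·m_3 = 6(Δ_2 - Δ_1) = 144
Natural end conditions: m_0 = m_3 = 0.
Forward elimination and back-substitution give m_0 = 0, m_1 = -168/5, m_2 = 222/5, m_3 = 0.
On [1, 2], S(t) = 5 - 36/5·(t - 1) - 84/5·(t - 1)² + 13·(t - 1)³.
With (t - 1) = 2/3: S(5/3) = -461/135.

-3.4148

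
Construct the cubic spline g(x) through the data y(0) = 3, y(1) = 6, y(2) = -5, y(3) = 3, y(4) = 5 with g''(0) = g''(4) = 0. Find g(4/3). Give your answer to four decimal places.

2.2328

Write M_i for g''(x_i). With h_i = 1, 1, 1, 1 and divided differences Δ_i = 3, -11, 8, 2, the continuity of g' gives the tridiagonal system
  1·M_0 + 4·M_1 + 1·M_2 = 6(Δ_1 - Δ_0) = -84
  1·M_1 + 4·M_2 + 1·M_3 = 6(Δ_2 - Δ_1) = 114
  1·M_2 + 4·M_3 + 1·M_4 = 6(Δ_3 - Δ_2) = -36
Natural end conditions: M_0 = M_4 = 0.
Forward elimination and back-substitution give M_0 = 0, M_1 = -219/7, M_2 = 288/7, M_3 = -135/7, M_4 = 0.
On [1, 2], g(x) = 6 - 52/7·(x - 1) - 219/14·(x - 1)² + 169/14·(x - 1)³.
With (x - 1) = 1/3: g(4/3) = 422/189.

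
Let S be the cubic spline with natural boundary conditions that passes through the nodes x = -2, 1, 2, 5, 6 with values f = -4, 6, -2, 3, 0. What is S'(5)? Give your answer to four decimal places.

Let M_i = S''(x_i). Step sizes h_i = 3, 1, 3, 1; slopes of the chords Δ_i = (y_(i+1) - y_i)/h_i = 10/3, -8, 5/3, -3.
  3·M_0 + 8·M_1 + 1·M_2 = 6(Δ_1 - Δ_0) = -68
  1·M_1 + 8·M_2 + 3·M_3 = 6(Δ_2 - Δ_1) = 58
  3·M_2 + 8·M_3 + 1·M_4 = 6(Δ_3 - Δ_2) = -28
Natural end conditions: M_0 = M_4 = 0.
Hence M_0 = 0, M_1 = -268/27, M_2 = 308/27, M_3 = -70/9, M_4 = 0.
On [5, 6], S'(x) = b_3 + 2c_3·(x - 5) + 3d_3·(x - 5)² with b_3 = Δ_3 - h_3(2M_3 + M_4)/6 = -11/27, c_3 = M_3/2 = -35/9, d_3 = (M_4 - M_3)/(6h_3) = 35/27. So S'(5) = -11/27.

-0.4074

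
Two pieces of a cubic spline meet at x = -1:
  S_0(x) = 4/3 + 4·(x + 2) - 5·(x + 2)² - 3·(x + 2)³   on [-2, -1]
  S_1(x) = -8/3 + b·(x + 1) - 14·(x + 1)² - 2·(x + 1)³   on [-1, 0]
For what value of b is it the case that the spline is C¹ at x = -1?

-15

S_0'(x) = 4 - 10·(x + 2) - 9·(x + 2)², so S_0'(-1) = -15. On the right, S_1'(-1) = b, so b = -15.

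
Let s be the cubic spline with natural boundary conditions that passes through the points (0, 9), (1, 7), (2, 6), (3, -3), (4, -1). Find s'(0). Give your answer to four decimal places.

-3.0357

Write m_i for s''(x_i). With h_i = 1, 1, 1, 1 and divided differences Δ_i = -2, -1, -9, 2, the continuity of s' gives the tridiagonal system
  1·m_0 + 4·m_1 + 1·m_2 = 6(Δ_1 - Δ_0) = 6
  1·m_1 + 4·m_2 + 1·m_3 = 6(Δ_2 - Δ_1) = -48
  1·m_2 + 4·m_3 + 1·m_4 = 6(Δ_3 - Δ_2) = 66
Natural end conditions: m_0 = m_4 = 0.
Hence m_0 = 0, m_1 = 87/14, m_2 = -132/7, m_3 = 297/14, m_4 = 0.
On [0, 1], s'(t) = b_0 + 2c_0·t + 3d_0·t² with b_0 = Δ_0 - h_0(2m_0 + m_1)/6 = -85/28, c_0 = m_0/2 = 0, d_0 = (m_1 - m_0)/(6h_0) = 29/28. So s'(0) = -85/28.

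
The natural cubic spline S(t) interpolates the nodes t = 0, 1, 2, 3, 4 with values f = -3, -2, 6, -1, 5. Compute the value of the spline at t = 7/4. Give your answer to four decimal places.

5.1300

Put M_i = S'' at the i-th knot. Here h = (1, 1, 1, 1) and Δ = (1, 8, -7, 6), so the interior equations h_(i-1)·M_(i-1) + 2(h_(i-1)+h_i)·M_i + h_i·M_(i+1) = 6(Δ_i − Δ_(i-1)) read
  1·M_0 + 4·M_1 + 1·M_2 = 6(Δ_1 - Δ_0) = 42
  1·M_1 + 4·M_2 + 1·M_3 = 6(Δ_2 - Δ_1) = -90
  1·M_2 + 4·M_3 + 1·M_4 = 6(Δ_3 - Δ_2) = 78
Natural end conditions: M_0 = M_4 = 0.
Forward elimination and back-substitution give M_0 = 0, M_1 = 267/14, M_2 = -240/7, M_3 = 393/14, M_4 = 0.
On [1, 2], S(t) = -2 + 103/14·(t - 1) + 267/28·(t - 1)² - 249/28·(t - 1)³.
With (t - 1) = 3/4: S(7/4) = 9193/1792.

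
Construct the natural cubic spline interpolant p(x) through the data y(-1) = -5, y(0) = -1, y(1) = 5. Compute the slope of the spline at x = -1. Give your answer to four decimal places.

3.5000

Put m_i = p'' at the i-th knot. Here h = (1, 1) and Δ = (4, 6), so the interior equations h_(i-1)·m_(i-1) + 2(h_(i-1)+h_i)·m_i + h_i·m_(i+1) = 6(Δ_i − Δ_(i-1)) read
  1·m_0 + 4·m_1 + 1·m_2 = 6(Δ_1 - Δ_0) = 12
Natural end conditions: m_0 = m_2 = 0.
Solving the tridiagonal system: m_0 = 0, m_1 = 3, m_2 = 0.
On [-1, 0], p'(x) = b_0 + 2c_0·(x + 1) + 3d_0·(x + 1)² with b_0 = Δ_0 - h_0(2m_0 + m_1)/6 = 7/2, c_0 = m_0/2 = 0, d_0 = (m_1 - m_0)/(6h_0) = 1/2. So p'(-1) = 7/2.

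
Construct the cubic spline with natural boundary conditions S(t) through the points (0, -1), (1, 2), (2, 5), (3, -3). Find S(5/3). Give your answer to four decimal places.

With m_i denoting the second derivative at x_i, h_i = 1, 1, 1, and Δ_i = (y_(i+1) − y_i)/h_i = 3, 3, -8:
  1·m_0 + 4·m_1 + 1·m_2 = 6(Δ_1 - Δ_0) = 0
  1·m_1 + 4·m_2 + 1·m_3 = 6(Δ_2 - Δ_1) = -66
Natural end conditions: m_0 = m_3 = 0.
Solving: m_0 = 0, m_1 = 22/5, m_2 = -88/5, m_3 = 0.
On [1, 2], S(t) = 2 + 67/15·(t - 1) + 11/5·(t - 1)² - 11/3·(t - 1)³.
With (t - 1) = 2/3: S(5/3) = 1972/405.

4.8691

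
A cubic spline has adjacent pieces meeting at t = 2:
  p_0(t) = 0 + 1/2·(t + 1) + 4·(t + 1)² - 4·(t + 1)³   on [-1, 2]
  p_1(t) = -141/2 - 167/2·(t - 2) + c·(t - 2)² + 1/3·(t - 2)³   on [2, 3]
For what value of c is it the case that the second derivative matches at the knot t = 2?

-32

p_0''(t) = 8 - 24·(t + 1), so p_0''(2) = -64. On the right, p_1''(2) = 2c, so c = -32.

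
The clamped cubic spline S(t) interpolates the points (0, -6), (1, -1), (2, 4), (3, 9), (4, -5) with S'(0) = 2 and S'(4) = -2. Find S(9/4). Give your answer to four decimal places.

With M_i denoting the second derivative at x_i, h_i = 1, 1, 1, 1, and Δ_i = (y_(i+1) − y_i)/h_i = 5, 5, 5, -14:
  1·M_0 + 4·M_1 + 1·M_2 = 6(Δ_1 - Δ_0) = 0
  1·M_1 + 4·M_2 + 1·M_3 = 6(Δ_2 - Δ_1) = 0
  1·M_2 + 4·M_3 + 1·M_4 = 6(Δ_3 - Δ_2) = -114
Clamped end conditions give two more equations: 2h_0·M_0 + h_0·M_1 = 6(Δ_0 - S'(0)) = 18 and h_3·M_3 + 2h_3·M_4 = 6(S'(4) - Δ_3) = 72.
Solving the tridiagonal system: M_0 = 341/28, M_1 = -89/14, M_2 = 53/4, M_3 = -653/14, M_4 = 1661/28.
On [2, 3], S(t) = 4 + 117/14·(t - 2) + 53/8·(t - 2)² - 559/56·(t - 2)³.
With (t - 2) = 1/4: S(9/4) = 22749/3584.

6.3474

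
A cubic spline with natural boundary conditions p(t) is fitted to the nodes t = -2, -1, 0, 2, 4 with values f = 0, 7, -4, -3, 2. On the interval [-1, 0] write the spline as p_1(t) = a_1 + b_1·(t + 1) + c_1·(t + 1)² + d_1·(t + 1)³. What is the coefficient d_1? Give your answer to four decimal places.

Put σ_i = p'' at the i-th knot. Here h = (1, 1, 2, 2) and Δ = (7, -11, 1/2, 5/2), so the interior equations h_(i-1)·σ_(i-1) + 2(h_(i-1)+h_i)·σ_i + h_i·σ_(i+1) = 6(Δ_i − Δ_(i-1)) read
  1·σ_0 + 4·σ_1 + 1·σ_2 = 6(Δ_1 - Δ_0) = -108
  1·σ_1 + 6·σ_2 + 2·σ_3 = 6(Δ_2 - Δ_1) = 69
  2·σ_2 + 8·σ_3 + 2·σ_4 = 6(Δ_3 - Δ_2) = 12
Natural end conditions: σ_0 = σ_4 = 0.
Forward elimination and back-substitution give σ_0 = 0, σ_1 = -220/7, σ_2 = 124/7, σ_3 = -41/14, σ_4 = 0.
On [-1, 0], with p_1(t) = a_1 + b_1·(t + 1) + c_1·(t + 1)² + d_1·(t + 1)³: c_1 = σ_1/2 = -110/7, d_1 = (σ_2 - σ_1)/(6h_1) = 172/21, b_1 = Δ_1 - h_1(2σ_1 + σ_2)/6 = -73/21.

8.1905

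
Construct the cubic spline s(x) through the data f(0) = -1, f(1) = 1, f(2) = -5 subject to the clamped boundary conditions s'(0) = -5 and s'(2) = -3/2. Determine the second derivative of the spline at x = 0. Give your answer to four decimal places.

Write M_i for s''(x_i). With h_i = 1, 1 and divided differences Δ_i = 2, -6, the continuity of s' gives the tridiagonal system
  1·M_0 + 4·M_1 + 1·M_2 = 6(Δ_1 - Δ_0) = -48
Clamped end conditions give two more equations: 2h_0·M_0 + h_0·M_1 = 6(Δ_0 - s'(0)) = 42 and h_1·M_1 + 2h_1·M_2 = 6(s'(2) - Δ_1) = 27.
Solving: M_0 = 139/4, M_1 = -55/2, M_2 = 109/4.

34.7500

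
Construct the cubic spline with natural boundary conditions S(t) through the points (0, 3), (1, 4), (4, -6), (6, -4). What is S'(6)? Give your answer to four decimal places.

Write M_i for S''(x_i). With h_i = 1, 3, 2 and divided differences Δ_i = 1, -10/3, 1, the continuity of S' gives the tridiagonal system
  1·M_0 + 8·M_1 + 3·M_2 = 6(Δ_1 - Δ_0) = -26
  3·M_1 + 10·M_2 + 2·M_3 = 6(Δ_2 - Δ_1) = 26
Natural end conditions: M_0 = M_3 = 0.
Hence M_0 = 0, M_1 = -338/71, M_2 = 286/71, M_3 = 0.
On [4, 6], S'(t) = b_2 + 2c_2·(t - 4) + 3d_2·(t - 4)² with b_2 = Δ_2 - h_2(2M_2 + M_3)/6 = -359/213, c_2 = M_2/2 = 143/71, d_2 = (M_3 - M_2)/(6h_2) = -143/426. So S'(6) = 499/213.

2.3427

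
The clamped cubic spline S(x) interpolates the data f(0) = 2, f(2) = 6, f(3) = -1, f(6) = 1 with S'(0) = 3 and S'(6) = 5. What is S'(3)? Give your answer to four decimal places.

-6.6429

With M_i denoting the second derivative at x_i, h_i = 2, 1, 3, and Δ_i = (y_(i+1) − y_i)/h_i = 2, -7, 2/3:
  2·M_0 + 6·M_1 + 1·M_2 = 6(Δ_1 - Δ_0) = -54
  1·M_1 + 8·M_2 + 3·M_3 = 6(Δ_2 - Δ_1) = 46
Clamped end conditions give two more equations: 2h_0·M_0 + h_0·M_1 = 6(Δ_0 - S'(0)) = -6 and h_2·M_2 + 2h_2·M_3 = 6(S'(6) - Δ_2) = 26.
Forward elimination and back-substitution give M_0 = 30/7, M_1 = -81/7, M_2 = 48/7, M_3 = 19/21.
On [3, 6], S'(x) = b_2 + 2c_2·(x - 3) + 3d_2·(x - 3)² with b_2 = Δ_2 - h_2(2M_2 + M_3)/6 = -93/14, c_2 = M_2/2 = 24/7, d_2 = (M_3 - M_2)/(6h_2) = -125/378. So S'(3) = -93/14.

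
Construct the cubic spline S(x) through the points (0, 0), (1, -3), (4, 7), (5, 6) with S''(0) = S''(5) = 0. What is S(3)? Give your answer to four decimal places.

Put σ_i = S'' at the i-th knot. Here h = (1, 3, 1) and Δ = (-3, 10/3, -1), so the interior equations h_(i-1)·σ_(i-1) + 2(h_(i-1)+h_i)·σ_i + h_i·σ_(i+1) = 6(Δ_i − Δ_(i-1)) read
  1·σ_0 + 8·σ_1 + 3·σ_2 = 6(Δ_1 - Δ_0) = 38
  3·σ_1 + 8·σ_2 + 1·σ_3 = 6(Δ_2 - Δ_1) = -26
Natural end conditions: σ_0 = σ_3 = 0.
Solving the tridiagonal system: σ_0 = 0, σ_1 = 382/55, σ_2 = -322/55, σ_3 = 0.
On [1, 4], S(x) = -3 - 113/165·(x - 1) + 191/55·(x - 1)² - 32/45·(x - 1)³.
With (x - 1) = 2: S(3) = 1897/495.

3.8323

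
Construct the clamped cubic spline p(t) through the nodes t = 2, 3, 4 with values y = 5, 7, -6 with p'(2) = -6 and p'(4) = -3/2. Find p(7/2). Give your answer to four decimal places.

With σ_i denoting the second derivative at x_i, h_i = 1, 1, and Δ_i = (y_(i+1) − y_i)/h_i = 2, -13:
  1·σ_0 + 4·σ_1 + 1·σ_2 = 6(Δ_1 - Δ_0) = -90
Clamped end conditions give two more equations: 2h_0·σ_0 + h_0·σ_1 = 6(Δ_0 - p'(2)) = 48 and h_1·σ_1 + 2h_1·σ_2 = 6(p'(4) - Δ_1) = 69.
Forward elimination and back-substitution give σ_0 = 195/4, σ_1 = -99/2, σ_2 = 237/4.
On [3, 4], p(t) = 7 - 51/8·(t - 3) - 99/4·(t - 3)² + 145/8·(t - 3)³.
With (t - 3) = 1/2: p(7/2) = -7/64.

-0.1094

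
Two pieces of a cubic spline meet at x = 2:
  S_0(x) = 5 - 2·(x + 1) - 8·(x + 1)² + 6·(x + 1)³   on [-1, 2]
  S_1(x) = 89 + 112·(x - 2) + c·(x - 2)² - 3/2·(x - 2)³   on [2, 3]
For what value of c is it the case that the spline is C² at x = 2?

S_0''(x) = -16 + 36·(x + 1), so S_0''(2) = 92. On the right, S_1''(2) = 2c, so c = 46.

46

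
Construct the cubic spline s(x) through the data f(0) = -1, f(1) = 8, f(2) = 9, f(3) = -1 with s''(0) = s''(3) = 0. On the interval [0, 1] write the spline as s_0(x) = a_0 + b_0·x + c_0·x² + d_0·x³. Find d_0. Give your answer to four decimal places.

-1.4000

With σ_i denoting the second derivative at x_i, h_i = 1, 1, 1, and Δ_i = (y_(i+1) − y_i)/h_i = 9, 1, -10:
  1·σ_0 + 4·σ_1 + 1·σ_2 = 6(Δ_1 - Δ_0) = -48
  1·σ_1 + 4·σ_2 + 1·σ_3 = 6(Δ_2 - Δ_1) = -66
Natural end conditions: σ_0 = σ_3 = 0.
Solving: σ_0 = 0, σ_1 = -42/5, σ_2 = -72/5, σ_3 = 0.
On [0, 1], with s_0(x) = a_0 + b_0·x + c_0·x² + d_0·x³: c_0 = σ_0/2 = 0, d_0 = (σ_1 - σ_0)/(6h_0) = -7/5, b_0 = Δ_0 - h_0(2σ_0 + σ_1)/6 = 52/5.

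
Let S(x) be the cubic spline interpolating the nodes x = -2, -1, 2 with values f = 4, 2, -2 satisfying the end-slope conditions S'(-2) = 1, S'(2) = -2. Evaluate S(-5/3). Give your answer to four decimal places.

Put σ_i = S'' at the i-th knot. Here h = (1, 3) and Δ = (-2, -4/3), so the interior equations h_(i-1)·σ_(i-1) + 2(h_(i-1)+h_i)·σ_i + h_i·σ_(i+1) = 6(Δ_i − Δ_(i-1)) read
  1·σ_0 + 8·σ_1 + 3·σ_2 = 6(Δ_1 - Δ_0) = 4
Clamped end conditions give two more equations: 2h_0·σ_0 + h_0·σ_1 = 6(Δ_0 - S'(-2)) = -18 and h_1·σ_1 + 2h_1·σ_2 = 6(S'(2) - Δ_1) = -4.
Forward elimination and back-substitution give σ_0 = -41/4, σ_1 = 5/2, σ_2 = -23/12.
On [-2, -1], S(x) = 4 + 1·(x + 2) - 41/8·(x + 2)² + 17/8·(x + 2)³.
With (x + 2) = 1/3: S(-5/3) = 415/108.

3.8426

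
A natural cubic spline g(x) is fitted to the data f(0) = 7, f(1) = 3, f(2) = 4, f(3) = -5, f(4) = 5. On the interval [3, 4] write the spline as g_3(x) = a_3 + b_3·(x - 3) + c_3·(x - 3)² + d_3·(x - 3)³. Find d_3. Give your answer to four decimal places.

Let M_i = g''(x_i). Step sizes h_i = 1, 1, 1, 1; slopes of the chords Δ_i = (y_(i+1) - y_i)/h_i = -4, 1, -9, 10.
  1·M_0 + 4·M_1 + 1·M_2 = 6(Δ_1 - Δ_0) = 30
  1·M_1 + 4·M_2 + 1·M_3 = 6(Δ_2 - Δ_1) = -60
  1·M_2 + 4·M_3 + 1·M_4 = 6(Δ_3 - Δ_2) = 114
Natural end conditions: M_0 = M_4 = 0.
Solving the tridiagonal system: M_0 = 0, M_1 = 201/14, M_2 = -192/7, M_3 = 495/14, M_4 = 0.
On [3, 4], with g_3(x) = a_3 + b_3·(x - 3) + c_3·(x - 3)² + d_3·(x - 3)³: c_3 = M_3/2 = 495/28, d_3 = (M_4 - M_3)/(6h_3) = -165/28, b_3 = Δ_3 - h_3(2M_3 + M_4)/6 = -25/14.

-5.8929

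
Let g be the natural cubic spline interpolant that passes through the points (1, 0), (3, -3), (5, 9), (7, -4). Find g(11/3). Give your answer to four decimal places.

Let M_i = g''(x_i). Step sizes h_i = 2, 2, 2; slopes of the chords Δ_i = (y_(i+1) - y_i)/h_i = -3/2, 6, -13/2.
  2·M_0 + 8·M_1 + 2·M_2 = 6(Δ_1 - Δ_0) = 45
  2·M_1 + 8·M_2 + 2·M_3 = 6(Δ_2 - Δ_1) = -75
Natural end conditions: M_0 = M_3 = 0.
Forward elimination and back-substitution give M_0 = 0, M_1 = 17/2, M_2 = -23/2, M_3 = 0.
On [3, 5], g(t) = -3 + 25/6·(t - 3) + 17/4·(t - 3)² - 5/3·(t - 3)³.
With (t - 3) = 2/3: g(11/3) = 95/81.

1.1728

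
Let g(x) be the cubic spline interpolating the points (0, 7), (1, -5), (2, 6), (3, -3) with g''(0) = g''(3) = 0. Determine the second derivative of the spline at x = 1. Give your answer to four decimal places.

44.8000

Let M_i = g''(x_i). Step sizes h_i = 1, 1, 1; slopes of the chords Δ_i = (y_(i+1) - y_i)/h_i = -12, 11, -9.
  1·M_0 + 4·M_1 + 1·M_2 = 6(Δ_1 - Δ_0) = 138
  1·M_1 + 4·M_2 + 1·M_3 = 6(Δ_2 - Δ_1) = -120
Natural end conditions: M_0 = M_3 = 0.
Solving: M_0 = 0, M_1 = 224/5, M_2 = -206/5, M_3 = 0.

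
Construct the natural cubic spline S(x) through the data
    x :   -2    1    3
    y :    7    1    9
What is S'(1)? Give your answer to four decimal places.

1.6000

Put σ_i = S'' at the i-th knot. Here h = (3, 2) and Δ = (-2, 4), so the interior equations h_(i-1)·σ_(i-1) + 2(h_(i-1)+h_i)·σ_i + h_i·σ_(i+1) = 6(Δ_i − Δ_(i-1)) read
  3·σ_0 + 10·σ_1 + 2·σ_2 = 6(Δ_1 - Δ_0) = 36
Natural end conditions: σ_0 = σ_2 = 0.
Hence σ_0 = 0, σ_1 = 18/5, σ_2 = 0.
On [1, 3], S'(x) = b_1 + 2c_1·(x - 1) + 3d_1·(x - 1)² with b_1 = Δ_1 - h_1(2σ_1 + σ_2)/6 = 8/5, c_1 = σ_1/2 = 9/5, d_1 = (σ_2 - σ_1)/(6h_1) = -3/10. So S'(1) = 8/5.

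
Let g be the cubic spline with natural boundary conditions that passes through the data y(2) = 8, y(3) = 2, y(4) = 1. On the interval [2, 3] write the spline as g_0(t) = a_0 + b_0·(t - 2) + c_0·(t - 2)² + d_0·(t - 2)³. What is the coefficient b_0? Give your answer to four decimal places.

Put m_i = g'' at the i-th knot. Here h = (1, 1) and Δ = (-6, -1), so the interior equations h_(i-1)·m_(i-1) + 2(h_(i-1)+h_i)·m_i + h_i·m_(i+1) = 6(Δ_i − Δ_(i-1)) read
  1·m_0 + 4·m_1 + 1·m_2 = 6(Δ_1 - Δ_0) = 30
Natural end conditions: m_0 = m_2 = 0.
Hence m_0 = 0, m_1 = 15/2, m_2 = 0.
On [2, 3], with g_0(t) = a_0 + b_0·(t - 2) + c_0·(t - 2)² + d_0·(t - 2)³: c_0 = m_0/2 = 0, d_0 = (m_1 - m_0)/(6h_0) = 5/4, b_0 = Δ_0 - h_0(2m_0 + m_1)/6 = -29/4.

-7.2500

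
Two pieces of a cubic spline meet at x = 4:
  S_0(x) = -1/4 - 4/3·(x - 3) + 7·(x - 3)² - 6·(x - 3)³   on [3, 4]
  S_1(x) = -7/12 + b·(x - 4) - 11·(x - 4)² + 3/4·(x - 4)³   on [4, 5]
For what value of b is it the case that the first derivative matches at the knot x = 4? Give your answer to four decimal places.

S_0'(x) = -4/3 + 14·(x - 3) - 18·(x - 3)², so S_0'(4) = -16/3. On the right, S_1'(4) = b, so b = -16/3.

-5.3333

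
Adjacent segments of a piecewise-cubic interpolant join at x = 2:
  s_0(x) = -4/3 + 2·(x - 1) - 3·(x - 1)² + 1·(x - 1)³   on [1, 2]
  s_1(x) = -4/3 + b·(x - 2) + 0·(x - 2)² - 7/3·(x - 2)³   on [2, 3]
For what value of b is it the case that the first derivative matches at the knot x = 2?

-1

s_0'(x) = 2 - 6·(x - 1) + 3·(x - 1)², so s_0'(2) = -1. On the right, s_1'(2) = b, so b = -1.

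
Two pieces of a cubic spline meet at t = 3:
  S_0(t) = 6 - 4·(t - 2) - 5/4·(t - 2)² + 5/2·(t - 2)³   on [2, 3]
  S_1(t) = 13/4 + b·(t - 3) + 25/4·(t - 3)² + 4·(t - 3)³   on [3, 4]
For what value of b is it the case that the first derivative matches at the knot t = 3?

1

S_0'(t) = -4 - 5/2·(t - 2) + 15/2·(t - 2)², so S_0'(3) = 1. On the right, S_1'(3) = b, so b = 1.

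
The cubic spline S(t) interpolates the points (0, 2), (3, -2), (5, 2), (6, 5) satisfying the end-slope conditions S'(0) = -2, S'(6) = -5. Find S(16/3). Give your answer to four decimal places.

Put m_i = S'' at the i-th knot. Here h = (3, 2, 1) and Δ = (-4/3, 2, 3), so the interior equations h_(i-1)·m_(i-1) + 2(h_(i-1)+h_i)·m_i + h_i·m_(i+1) = 6(Δ_i − Δ_(i-1)) read
  3·m_0 + 10·m_1 + 2·m_2 = 6(Δ_1 - Δ_0) = 20
  2·m_1 + 6·m_2 + 1·m_3 = 6(Δ_2 - Δ_1) = 6
Clamped end conditions give two more equations: 2h_0·m_0 + h_0·m_1 = 6(Δ_0 - S'(0)) = 4 and h_2·m_2 + 2h_2·m_3 = 6(S'(6) - Δ_2) = -48.
Solving the tridiagonal system: m_0 = 4/19, m_1 = 52/57, m_2 = 292/57, m_3 = -1514/57.
On [5, 6], S(t) = 2 + 326/57·(t - 5) + 146/57·(t - 5)² - 301/57·(t - 5)³.
With (t - 5) = 1/3: S(16/3) = 6149/1539.

3.9955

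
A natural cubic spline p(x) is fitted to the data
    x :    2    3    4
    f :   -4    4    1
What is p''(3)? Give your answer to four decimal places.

-16.5000

With m_i denoting the second derivative at x_i, h_i = 1, 1, and Δ_i = (y_(i+1) − y_i)/h_i = 8, -3:
  1·m_0 + 4·m_1 + 1·m_2 = 6(Δ_1 - Δ_0) = -66
Natural end conditions: m_0 = m_2 = 0.
Hence m_0 = 0, m_1 = -33/2, m_2 = 0.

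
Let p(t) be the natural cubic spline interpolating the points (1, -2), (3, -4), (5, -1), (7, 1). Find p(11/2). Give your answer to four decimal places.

With m_i denoting the second derivative at x_i, h_i = 2, 2, 2, and Δ_i = (y_(i+1) − y_i)/h_i = -1, 3/2, 1:
  2·m_0 + 8·m_1 + 2·m_2 = 6(Δ_1 - Δ_0) = 15
  2·m_1 + 8·m_2 + 2·m_3 = 6(Δ_2 - Δ_1) = -3
Natural end conditions: m_0 = m_3 = 0.
Solving the tridiagonal system: m_0 = 0, m_1 = 21/10, m_2 = -9/10, m_3 = 0.
On [5, 7], p(t) = -1 + 8/5·(t - 5) - 9/20·(t - 5)² + 3/40·(t - 5)³.
With (t - 5) = 1/2: p(11/2) = -97/320.

-0.3031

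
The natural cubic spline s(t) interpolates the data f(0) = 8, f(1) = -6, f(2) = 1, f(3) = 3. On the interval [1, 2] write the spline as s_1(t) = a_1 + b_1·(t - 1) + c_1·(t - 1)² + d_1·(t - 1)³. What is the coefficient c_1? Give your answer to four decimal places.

With m_i denoting the second derivative at x_i, h_i = 1, 1, 1, and Δ_i = (y_(i+1) − y_i)/h_i = -14, 7, 2:
  1·m_0 + 4·m_1 + 1·m_2 = 6(Δ_1 - Δ_0) = 126
  1·m_1 + 4·m_2 + 1·m_3 = 6(Δ_2 - Δ_1) = -30
Natural end conditions: m_0 = m_3 = 0.
Solving the tridiagonal system: m_0 = 0, m_1 = 178/5, m_2 = -82/5, m_3 = 0.
On [1, 2], with s_1(t) = a_1 + b_1·(t - 1) + c_1·(t - 1)² + d_1·(t - 1)³: c_1 = m_1/2 = 89/5, d_1 = (m_2 - m_1)/(6h_1) = -26/3, b_1 = Δ_1 - h_1(2m_1 + m_2)/6 = -32/15.

17.8000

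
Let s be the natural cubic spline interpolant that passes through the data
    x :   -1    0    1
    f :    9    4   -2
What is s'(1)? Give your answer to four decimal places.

Write σ_i for s''(x_i). With h_i = 1, 1 and divided differences Δ_i = -5, -6, the continuity of s' gives the tridiagonal system
  1·σ_0 + 4·σ_1 + 1·σ_2 = 6(Δ_1 - Δ_0) = -6
Natural end conditions: σ_0 = σ_2 = 0.
Solving: σ_0 = 0, σ_1 = -3/2, σ_2 = 0.
On [0, 1], s'(x) = b_1 + 2c_1·x + 3d_1·x² with b_1 = Δ_1 - h_1(2σ_1 + σ_2)/6 = -11/2, c_1 = σ_1/2 = -3/4, d_1 = (σ_2 - σ_1)/(6h_1) = 1/4. So s'(1) = -25/4.

-6.2500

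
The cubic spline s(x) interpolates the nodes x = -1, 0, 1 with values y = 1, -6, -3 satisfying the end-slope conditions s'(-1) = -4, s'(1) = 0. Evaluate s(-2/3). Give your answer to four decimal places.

-1.2593

With m_i denoting the second derivative at x_i, h_i = 1, 1, and Δ_i = (y_(i+1) − y_i)/h_i = -7, 3:
  1·m_0 + 4·m_1 + 1·m_2 = 6(Δ_1 - Δ_0) = 60
Clamped end conditions give two more equations: 2h_0·m_0 + h_0·m_1 = 6(Δ_0 - s'(-1)) = -18 and h_1·m_1 + 2h_1·m_2 = 6(s'(1) - Δ_1) = -18.
Hence m_0 = -22, m_1 = 26, m_2 = -22.
On [-1, 0], s(x) = 1 - 4·(x + 1) - 11·(x + 1)² + 8·(x + 1)³.
With (x + 1) = 1/3: s(-2/3) = -34/27.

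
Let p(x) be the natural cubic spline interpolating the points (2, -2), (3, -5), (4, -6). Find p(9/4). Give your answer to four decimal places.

-2.8672

Let σ_i = p''(x_i). Step sizes h_i = 1, 1; slopes of the chords Δ_i = (y_(i+1) - y_i)/h_i = -3, -1.
  1·σ_0 + 4·σ_1 + 1·σ_2 = 6(Δ_1 - Δ_0) = 12
Natural end conditions: σ_0 = σ_2 = 0.
Solving: σ_0 = 0, σ_1 = 3, σ_2 = 0.
On [2, 3], p(x) = -2 - 7/2·(x - 2) + 0·(x - 2)² + 1/2·(x - 2)³.
With (x - 2) = 1/4: p(9/4) = -367/128.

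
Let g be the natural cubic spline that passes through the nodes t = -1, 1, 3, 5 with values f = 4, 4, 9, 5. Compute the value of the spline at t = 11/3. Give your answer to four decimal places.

8.6790

With M_i denoting the second derivative at x_i, h_i = 2, 2, 2, and Δ_i = (y_(i+1) − y_i)/h_i = 0, 5/2, -2:
  2·M_0 + 8·M_1 + 2·M_2 = 6(Δ_1 - Δ_0) = 15
  2·M_1 + 8·M_2 + 2·M_3 = 6(Δ_2 - Δ_1) = -27
Natural end conditions: M_0 = M_3 = 0.
Solving: M_0 = 0, M_1 = 29/10, M_2 = -41/10, M_3 = 0.
On [3, 5], g(t) = 9 + 11/15·(t - 3) - 41/20·(t - 3)² + 41/120·(t - 3)³.
With (t - 3) = 2/3: g(11/3) = 703/81.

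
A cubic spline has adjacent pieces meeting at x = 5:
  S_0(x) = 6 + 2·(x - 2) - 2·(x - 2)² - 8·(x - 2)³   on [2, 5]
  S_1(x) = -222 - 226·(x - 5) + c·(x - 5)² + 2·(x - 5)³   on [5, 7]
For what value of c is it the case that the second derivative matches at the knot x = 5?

-74

S_0''(x) = -4 - 48·(x - 2), so S_0''(5) = -148. On the right, S_1''(5) = 2c, so c = -74.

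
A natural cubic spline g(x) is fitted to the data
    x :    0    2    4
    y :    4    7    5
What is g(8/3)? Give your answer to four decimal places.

Put σ_i = g'' at the i-th knot. Here h = (2, 2) and Δ = (3/2, -1), so the interior equations h_(i-1)·σ_(i-1) + 2(h_(i-1)+h_i)·σ_i + h_i·σ_(i+1) = 6(Δ_i − Δ_(i-1)) read
  2·σ_0 + 8·σ_1 + 2·σ_2 = 6(Δ_1 - Δ_0) = -15
Natural end conditions: σ_0 = σ_2 = 0.
Forward elimination and back-substitution give σ_0 = 0, σ_1 = -15/8, σ_2 = 0.
On [2, 4], g(x) = 7 + 1/4·(x - 2) - 15/16·(x - 2)² + 5/32·(x - 2)³.
With (x - 2) = 2/3: g(8/3) = 367/54.

6.7963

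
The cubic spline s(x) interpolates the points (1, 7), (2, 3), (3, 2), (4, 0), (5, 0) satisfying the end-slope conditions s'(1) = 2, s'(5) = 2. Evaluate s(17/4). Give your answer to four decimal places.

-0.3474

Write σ_i for s''(x_i). With h_i = 1, 1, 1, 1 and divided differences Δ_i = -4, -1, -2, 0, the continuity of s' gives the tridiagonal system
  1·σ_0 + 4·σ_1 + 1·σ_2 = 6(Δ_1 - Δ_0) = 18
  1·σ_1 + 4·σ_2 + 1·σ_3 = 6(Δ_2 - Δ_1) = -6
  1·σ_2 + 4·σ_3 + 1·σ_4 = 6(Δ_3 - Δ_2) = 12
Clamped end conditions give two more equations: 2h_0·σ_0 + h_0·σ_1 = 6(Δ_0 - s'(1)) = -36 and h_3·σ_3 + 2h_3·σ_4 = 6(s'(5) - Δ_3) = 12.
Hence σ_0 = -669/28, σ_1 = 165/14, σ_2 = -21/4, σ_3 = 45/14, σ_4 = 123/28.
On [4, 5], s(x) = 0 - 101/56·(x - 4) + 45/28·(x - 4)² + 11/56·(x - 4)³.
With (x - 4) = 1/4: s(17/4) = -1245/3584.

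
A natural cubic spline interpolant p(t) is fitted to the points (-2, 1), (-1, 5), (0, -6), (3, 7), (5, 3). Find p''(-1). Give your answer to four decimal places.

Write M_i for p''(x_i). With h_i = 1, 1, 3, 2 and divided differences Δ_i = 4, -11, 13/3, -2, the continuity of p' gives the tridiagonal system
  1·M_0 + 4·M_1 + 1·M_2 = 6(Δ_1 - Δ_0) = -90
  1·M_1 + 8·M_2 + 3·M_3 = 6(Δ_2 - Δ_1) = 92
  3·M_2 + 10·M_3 + 2·M_4 = 6(Δ_3 - Δ_2) = -38
Natural end conditions: M_0 = M_4 = 0.
Hence M_0 = 0, M_1 = -3712/137, M_2 = 2518/137, M_3 = -1276/137, M_4 = 0.

-27.0949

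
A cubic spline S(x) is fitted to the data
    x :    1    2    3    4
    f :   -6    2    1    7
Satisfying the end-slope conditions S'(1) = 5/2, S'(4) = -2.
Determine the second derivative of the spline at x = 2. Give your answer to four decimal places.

-27.8000

With m_i denoting the second derivative at x_i, h_i = 1, 1, 1, and Δ_i = (y_(i+1) − y_i)/h_i = 8, -1, 6:
  1·m_0 + 4·m_1 + 1·m_2 = 6(Δ_1 - Δ_0) = -54
  1·m_1 + 4·m_2 + 1·m_3 = 6(Δ_2 - Δ_1) = 42
Clamped end conditions give two more equations: 2h_0·m_0 + h_0·m_1 = 6(Δ_0 - S'(1)) = 33 and h_2·m_2 + 2h_2·m_3 = 6(S'(4) - Δ_2) = -48.
Hence m_0 = 152/5, m_1 = -139/5, m_2 = 134/5, m_3 = -187/5.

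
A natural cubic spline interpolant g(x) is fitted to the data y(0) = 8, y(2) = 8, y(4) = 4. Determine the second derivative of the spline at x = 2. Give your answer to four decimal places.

-1.5000

With M_i denoting the second derivative at x_i, h_i = 2, 2, and Δ_i = (y_(i+1) − y_i)/h_i = 0, -2:
  2·M_0 + 8·M_1 + 2·M_2 = 6(Δ_1 - Δ_0) = -12
Natural end conditions: M_0 = M_2 = 0.
Solving the tridiagonal system: M_0 = 0, M_1 = -3/2, M_2 = 0.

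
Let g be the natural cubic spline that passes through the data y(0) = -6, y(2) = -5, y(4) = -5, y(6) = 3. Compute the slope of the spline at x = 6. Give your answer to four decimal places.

With m_i denoting the second derivative at x_i, h_i = 2, 2, 2, and Δ_i = (y_(i+1) − y_i)/h_i = 1/2, 0, 4:
  2·m_0 + 8·m_1 + 2·m_2 = 6(Δ_1 - Δ_0) = -3
  2·m_1 + 8·m_2 + 2·m_3 = 6(Δ_2 - Δ_1) = 24
Natural end conditions: m_0 = m_3 = 0.
Solving the tridiagonal system: m_0 = 0, m_1 = -6/5, m_2 = 33/10, m_3 = 0.
On [4, 6], g'(x) = b_2 + 2c_2·(x - 4) + 3d_2·(x - 4)² with b_2 = Δ_2 - h_2(2m_2 + m_3)/6 = 9/5, c_2 = m_2/2 = 33/20, d_2 = (m_3 - m_2)/(6h_2) = -11/40. So g'(6) = 51/10.

5.1000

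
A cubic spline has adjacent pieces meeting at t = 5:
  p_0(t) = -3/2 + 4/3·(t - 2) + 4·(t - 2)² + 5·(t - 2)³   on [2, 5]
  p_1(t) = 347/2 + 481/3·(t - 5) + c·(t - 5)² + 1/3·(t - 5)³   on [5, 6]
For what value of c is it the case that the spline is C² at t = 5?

p_0''(t) = 8 + 30·(t - 2), so p_0''(5) = 98. On the right, p_1''(5) = 2c, so c = 49.

49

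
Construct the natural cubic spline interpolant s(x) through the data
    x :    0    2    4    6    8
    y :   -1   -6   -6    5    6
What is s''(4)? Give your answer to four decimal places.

Put m_i = s'' at the i-th knot. Here h = (2, 2, 2, 2) and Δ = (-5/2, 0, 11/2, 1/2), so the interior equations h_(i-1)·m_(i-1) + 2(h_(i-1)+h_i)·m_i + h_i·m_(i+1) = 6(Δ_i − Δ_(i-1)) read
  2·m_0 + 8·m_1 + 2·m_2 = 6(Δ_1 - Δ_0) = 15
  2·m_1 + 8·m_2 + 2·m_3 = 6(Δ_2 - Δ_1) = 33
  2·m_2 + 8·m_3 + 2·m_4 = 6(Δ_3 - Δ_2) = -30
Natural end conditions: m_0 = m_4 = 0.
Solving: m_0 = 0, m_1 = 9/16, m_2 = 21/4, m_3 = -81/16, m_4 = 0.

5.2500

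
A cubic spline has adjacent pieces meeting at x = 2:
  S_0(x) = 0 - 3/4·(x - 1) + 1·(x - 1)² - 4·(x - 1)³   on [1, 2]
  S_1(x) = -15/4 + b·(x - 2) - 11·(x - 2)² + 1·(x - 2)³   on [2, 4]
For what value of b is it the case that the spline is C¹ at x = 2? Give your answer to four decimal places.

-10.7500

S_0'(x) = -3/4 + 2·(x - 1) - 12·(x - 1)², so S_0'(2) = -43/4. On the right, S_1'(2) = b, so b = -43/4.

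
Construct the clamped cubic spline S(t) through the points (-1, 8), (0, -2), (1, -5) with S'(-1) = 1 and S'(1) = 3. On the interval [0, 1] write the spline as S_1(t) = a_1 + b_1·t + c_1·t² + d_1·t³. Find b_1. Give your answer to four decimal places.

Put M_i = S'' at the i-th knot. Here h = (1, 1) and Δ = (-10, -3), so the interior equations h_(i-1)·M_(i-1) + 2(h_(i-1)+h_i)·M_i + h_i·M_(i+1) = 6(Δ_i − Δ_(i-1)) read
  1·M_0 + 4·M_1 + 1·M_2 = 6(Δ_1 - Δ_0) = 42
Clamped end conditions give two more equations: 2h_0·M_0 + h_0·M_1 = 6(Δ_0 - S'(-1)) = -66 and h_1·M_1 + 2h_1·M_2 = 6(S'(1) - Δ_1) = 36.
Hence M_0 = -85/2, M_1 = 19, M_2 = 17/2.
On [0, 1], with S_1(t) = a_1 + b_1·t + c_1·t² + d_1·t³: c_1 = M_1/2 = 19/2, d_1 = (M_2 - M_1)/(6h_1) = -7/4, b_1 = Δ_1 - h_1(2M_1 + M_2)/6 = -43/4.

-10.7500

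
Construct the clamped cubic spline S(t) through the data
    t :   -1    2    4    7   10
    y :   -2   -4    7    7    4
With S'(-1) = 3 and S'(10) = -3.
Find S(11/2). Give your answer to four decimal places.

9.0521

Let M_i = S''(x_i). Step sizes h_i = 3, 2, 3, 3; slopes of the chords Δ_i = (y_(i+1) - y_i)/h_i = -2/3, 11/2, 0, -1.
  3·M_0 + 10·M_1 + 2·M_2 = 6(Δ_1 - Δ_0) = 37
  2·M_1 + 10·M_2 + 3·M_3 = 6(Δ_2 - Δ_1) = -33
  3·M_2 + 12·M_3 + 3·M_4 = 6(Δ_3 - Δ_2) = -6
Clamped end conditions give two more equations: 2h_0·M_0 + h_0·M_1 = 6(Δ_0 - S'(-1)) = -22 and h_3·M_3 + 2h_3·M_4 = 6(S'(10) - Δ_3) = -12.
Forward elimination and back-substitution give M_0 = -3659/516, M_1 = 589/86, M_2 = -1757/344, M_3 = 251/172, M_4 = -939/344.
On [4, 7], S(t) = 7 + 753/172·(t - 4) - 1757/688·(t - 4)² + 251/688·(t - 4)³.
With (t - 4) = 3/2: S(11/2) = 49823/5504.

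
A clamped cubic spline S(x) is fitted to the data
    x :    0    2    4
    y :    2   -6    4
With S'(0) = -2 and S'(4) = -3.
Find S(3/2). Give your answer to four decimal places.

-5.5000

Let M_i = S''(x_i). Step sizes h_i = 2, 2; slopes of the chords Δ_i = (y_(i+1) - y_i)/h_i = -4, 5.
  2·M_0 + 8·M_1 + 2·M_2 = 6(Δ_1 - Δ_0) = 54
Clamped end conditions give two more equations: 2h_0·M_0 + h_0·M_1 = 6(Δ_0 - S'(0)) = -12 and h_1·M_1 + 2h_1·M_2 = 6(S'(4) - Δ_1) = -48.
Hence M_0 = -10, M_1 = 14, M_2 = -19.
On [0, 2], S(x) = 2 - 2·x - 5·x² + 2·x³.
With x = 3/2: S(3/2) = -11/2.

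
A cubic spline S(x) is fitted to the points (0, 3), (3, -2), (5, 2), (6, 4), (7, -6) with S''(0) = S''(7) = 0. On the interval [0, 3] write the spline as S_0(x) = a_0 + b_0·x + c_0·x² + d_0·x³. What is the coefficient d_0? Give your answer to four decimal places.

Let σ_i = S''(x_i). Step sizes h_i = 3, 2, 1, 1; slopes of the chords Δ_i = (y_(i+1) - y_i)/h_i = -5/3, 2, 2, -10.
  3·σ_0 + 10·σ_1 + 2·σ_2 = 6(Δ_1 - Δ_0) = 22
  2·σ_1 + 6·σ_2 + 1·σ_3 = 6(Δ_2 - Δ_1) = 0
  1·σ_2 + 4·σ_3 + 1·σ_4 = 6(Δ_3 - Δ_2) = -72
Natural end conditions: σ_0 = σ_4 = 0.
Solving: σ_0 = 0, σ_1 = 181/107, σ_2 = 272/107, σ_3 = -1994/107, σ_4 = 0.
On [0, 3], with S_0(x) = a_0 + b_0·x + c_0·x² + d_0·x³: c_0 = σ_0/2 = 0, d_0 = (σ_1 - σ_0)/(6h_0) = 181/1926, b_0 = Δ_0 - h_0(2σ_0 + σ_1)/6 = -1613/642.

0.0940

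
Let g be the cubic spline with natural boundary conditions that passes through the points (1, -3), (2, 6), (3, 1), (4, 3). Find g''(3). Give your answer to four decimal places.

With M_i denoting the second derivative at x_i, h_i = 1, 1, 1, and Δ_i = (y_(i+1) − y_i)/h_i = 9, -5, 2:
  1·M_0 + 4·M_1 + 1·M_2 = 6(Δ_1 - Δ_0) = -84
  1·M_1 + 4·M_2 + 1·M_3 = 6(Δ_2 - Δ_1) = 42
Natural end conditions: M_0 = M_3 = 0.
Solving the tridiagonal system: M_0 = 0, M_1 = -126/5, M_2 = 84/5, M_3 = 0.

16.8000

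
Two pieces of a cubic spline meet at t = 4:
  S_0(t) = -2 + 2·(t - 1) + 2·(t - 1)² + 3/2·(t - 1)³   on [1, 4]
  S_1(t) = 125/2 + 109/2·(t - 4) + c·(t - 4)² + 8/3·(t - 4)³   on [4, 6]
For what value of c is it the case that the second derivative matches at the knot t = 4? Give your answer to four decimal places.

S_0''(t) = 4 + 9·(t - 1), so S_0''(4) = 31. On the right, S_1''(4) = 2c, so c = 31/2.

15.5000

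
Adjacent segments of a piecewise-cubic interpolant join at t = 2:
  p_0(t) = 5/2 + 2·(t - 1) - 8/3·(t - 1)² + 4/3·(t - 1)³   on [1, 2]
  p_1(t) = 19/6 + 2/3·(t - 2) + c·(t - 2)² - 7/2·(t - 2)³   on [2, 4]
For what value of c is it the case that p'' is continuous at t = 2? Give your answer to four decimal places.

1.3333

p_0''(t) = -16/3 + 8·(t - 1), so p_0''(2) = 8/3. On the right, p_1''(2) = 2c, so c = 4/3.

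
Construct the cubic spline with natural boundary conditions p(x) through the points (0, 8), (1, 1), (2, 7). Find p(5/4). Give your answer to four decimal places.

Put M_i = p'' at the i-th knot. Here h = (1, 1) and Δ = (-7, 6), so the interior equations h_(i-1)·M_(i-1) + 2(h_(i-1)+h_i)·M_i + h_i·M_(i+1) = 6(Δ_i − Δ_(i-1)) read
  1·M_0 + 4·M_1 + 1·M_2 = 6(Δ_1 - Δ_0) = 78
Natural end conditions: M_0 = M_2 = 0.
Forward elimination and back-substitution give M_0 = 0, M_1 = 39/2, M_2 = 0.
On [1, 2], p(x) = 1 - 1/2·(x - 1) + 39/4·(x - 1)² - 13/4·(x - 1)³.
With (x - 1) = 1/4: p(5/4) = 367/256.

1.4336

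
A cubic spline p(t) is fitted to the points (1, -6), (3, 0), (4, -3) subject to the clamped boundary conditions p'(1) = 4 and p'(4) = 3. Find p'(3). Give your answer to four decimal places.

Let σ_i = p''(x_i). Step sizes h_i = 2, 1; slopes of the chords Δ_i = (y_(i+1) - y_i)/h_i = 3, -3.
  2·σ_0 + 6·σ_1 + 1·σ_2 = 6(Δ_1 - Δ_0) = -36
Clamped end conditions give two more equations: 2h_0·σ_0 + h_0·σ_1 = 6(Δ_0 - p'(1)) = -6 and h_1·σ_1 + 2h_1·σ_2 = 6(p'(4) - Δ_1) = 36.
Solving: σ_0 = 25/6, σ_1 = -34/3, σ_2 = 71/3.
On [3, 4], p'(t) = b_1 + 2c_1·(t - 3) + 3d_1·(t - 3)² with b_1 = Δ_1 - h_1(2σ_1 + σ_2)/6 = -19/6, c_1 = σ_1/2 = -17/3, d_1 = (σ_2 - σ_1)/(6h_1) = 35/6. So p'(3) = -19/6.

-3.1667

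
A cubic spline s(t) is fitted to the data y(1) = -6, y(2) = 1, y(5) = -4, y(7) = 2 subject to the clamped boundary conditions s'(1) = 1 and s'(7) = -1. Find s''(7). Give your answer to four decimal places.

-10.3590

Put m_i = s'' at the i-th knot. Here h = (1, 3, 2) and Δ = (7, -5/3, 3), so the interior equations h_(i-1)·m_(i-1) + 2(h_(i-1)+h_i)·m_i + h_i·m_(i+1) = 6(Δ_i − Δ_(i-1)) read
  1·m_0 + 8·m_1 + 3·m_2 = 6(Δ_1 - Δ_0) = -52
  3·m_1 + 10·m_2 + 2·m_3 = 6(Δ_2 - Δ_1) = 28
Clamped end conditions give two more equations: 2h_0·m_0 + h_0·m_1 = 6(Δ_0 - s'(1)) = 36 and h_2·m_2 + 2h_2·m_3 = 6(s'(7) - Δ_2) = -24.
Hence m_0 = 952/39, m_1 = -500/39, m_2 = 340/39, m_3 = -404/39.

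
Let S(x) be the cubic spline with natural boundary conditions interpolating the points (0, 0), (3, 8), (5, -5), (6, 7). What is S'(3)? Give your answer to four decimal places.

-7.1905

With M_i denoting the second derivative at x_i, h_i = 3, 2, 1, and Δ_i = (y_(i+1) − y_i)/h_i = 8/3, -13/2, 12:
  3·M_0 + 10·M_1 + 2·M_2 = 6(Δ_1 - Δ_0) = -55
  2·M_1 + 6·M_2 + 1·M_3 = 6(Δ_2 - Δ_1) = 111
Natural end conditions: M_0 = M_3 = 0.
Forward elimination and back-substitution give M_0 = 0, M_1 = -69/7, M_2 = 305/14, M_3 = 0.
On [3, 5], S'(x) = b_1 + 2c_1·(x - 3) + 3d_1·(x - 3)² with b_1 = Δ_1 - h_1(2M_1 + M_2)/6 = -151/21, c_1 = M_1/2 = -69/14, d_1 = (M_2 - M_1)/(6h_1) = 443/168. So S'(3) = -151/21.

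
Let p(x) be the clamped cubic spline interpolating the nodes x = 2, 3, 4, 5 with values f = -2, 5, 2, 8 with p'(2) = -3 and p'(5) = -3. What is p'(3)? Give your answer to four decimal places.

3.2000

With M_i denoting the second derivative at x_i, h_i = 1, 1, 1, and Δ_i = (y_(i+1) − y_i)/h_i = 7, -3, 6:
  1·M_0 + 4·M_1 + 1·M_2 = 6(Δ_1 - Δ_0) = -60
  1·M_1 + 4·M_2 + 1·M_3 = 6(Δ_2 - Δ_1) = 54
Clamped end conditions give two more equations: 2h_0·M_0 + h_0·M_1 = 6(Δ_0 - p'(2)) = 60 and h_2·M_2 + 2h_2·M_3 = 6(p'(5) - Δ_2) = -54.
Forward elimination and back-substitution give M_0 = 238/5, M_1 = -176/5, M_2 = 166/5, M_3 = -218/5.
On [3, 4], p'(x) = b_1 + 2c_1·(x - 3) + 3d_1·(x - 3)² with b_1 = Δ_1 - h_1(2M_1 + M_2)/6 = 16/5, c_1 = M_1/2 = -88/5, d_1 = (M_2 - M_1)/(6h_1) = 57/5. So p'(3) = 16/5.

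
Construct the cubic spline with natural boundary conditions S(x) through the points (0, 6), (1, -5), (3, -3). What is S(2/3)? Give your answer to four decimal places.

Put M_i = S'' at the i-th knot. Here h = (1, 2) and Δ = (-11, 1), so the interior equations h_(i-1)·M_(i-1) + 2(h_(i-1)+h_i)·M_i + h_i·M_(i+1) = 6(Δ_i − Δ_(i-1)) read
  1·M_0 + 6·M_1 + 2·M_2 = 6(Δ_1 - Δ_0) = 72
Natural end conditions: M_0 = M_2 = 0.
Solving the tridiagonal system: M_0 = 0, M_1 = 12, M_2 = 0.
On [0, 1], S(x) = 6 - 13·x + 0·x² + 2·x³.
With x = 2/3: S(2/3) = -56/27.

-2.0741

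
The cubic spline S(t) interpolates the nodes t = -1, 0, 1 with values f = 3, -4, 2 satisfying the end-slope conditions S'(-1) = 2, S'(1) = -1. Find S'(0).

With M_i denoting the second derivative at x_i, h_i = 1, 1, and Δ_i = (y_(i+1) − y_i)/h_i = -7, 6:
  1·M_0 + 4·M_1 + 1·M_2 = 6(Δ_1 - Δ_0) = 78
Clamped end conditions give two more equations: 2h_0·M_0 + h_0·M_1 = 6(Δ_0 - S'(-1)) = -54 and h_1·M_1 + 2h_1·M_2 = 6(S'(1) - Δ_1) = -42.
Solving the tridiagonal system: M_0 = -48, M_1 = 42, M_2 = -42.
On [0, 1], S'(t) = b_1 + 2c_1·t + 3d_1·t² with b_1 = Δ_1 - h_1(2M_1 + M_2)/6 = -1, c_1 = M_1/2 = 21, d_1 = (M_2 - M_1)/(6h_1) = -14. So S'(0) = -1.

-1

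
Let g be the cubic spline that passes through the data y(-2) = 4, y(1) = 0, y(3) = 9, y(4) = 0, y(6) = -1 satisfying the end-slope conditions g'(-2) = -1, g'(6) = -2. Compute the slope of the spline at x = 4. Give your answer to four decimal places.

Let M_i = g''(x_i). Step sizes h_i = 3, 2, 1, 2; slopes of the chords Δ_i = (y_(i+1) - y_i)/h_i = -4/3, 9/2, -9, -1/2.
  3·M_0 + 10·M_1 + 2·M_2 = 6(Δ_1 - Δ_0) = 35
  2·M_1 + 6·M_2 + 1·M_3 = 6(Δ_2 - Δ_1) = -81
  1·M_2 + 6·M_3 + 2·M_4 = 6(Δ_3 - Δ_2) = 51
Clamped end conditions give two more equations: 2h_0·M_0 + h_0·M_1 = 6(Δ_0 - g'(-2)) = -2 and h_3·M_3 + 2h_3·M_4 = 6(g'(6) - Δ_3) = -9.
Hence M_0 = -2116/453, M_1 = 1310/151, M_2 = -5699/302, M_3 = 2246/151, M_4 = -5851/604.
On [4, 6], g'(x) = b_3 + 2c_3·(x - 4) + 3d_3·(x - 4)² with b_3 = Δ_3 - h_3(2M_3 + M_4)/6 = -4341/604, c_3 = M_3/2 = 1123/151, d_3 = (M_4 - M_3)/(6h_3) = -4945/2416. So g'(4) = -4341/604.

-7.1871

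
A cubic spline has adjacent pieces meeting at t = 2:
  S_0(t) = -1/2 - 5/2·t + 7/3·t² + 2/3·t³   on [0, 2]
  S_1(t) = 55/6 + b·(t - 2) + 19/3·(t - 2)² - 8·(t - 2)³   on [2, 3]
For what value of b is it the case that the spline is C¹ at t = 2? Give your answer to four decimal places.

S_0'(t) = -5/2 + 14/3·t + 2·t², so S_0'(2) = 89/6. On the right, S_1'(2) = b, so b = 89/6.

14.8333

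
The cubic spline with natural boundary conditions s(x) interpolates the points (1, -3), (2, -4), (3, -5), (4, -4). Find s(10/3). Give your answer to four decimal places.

Put σ_i = s'' at the i-th knot. Here h = (1, 1, 1) and Δ = (-1, -1, 1), so the interior equations h_(i-1)·σ_(i-1) + 2(h_(i-1)+h_i)·σ_i + h_i·σ_(i+1) = 6(Δ_i − Δ_(i-1)) read
  1·σ_0 + 4·σ_1 + 1·σ_2 = 6(Δ_1 - Δ_0) = 0
  1·σ_1 + 4·σ_2 + 1·σ_3 = 6(Δ_2 - Δ_1) = 12
Natural end conditions: σ_0 = σ_3 = 0.
Solving the tridiagonal system: σ_0 = 0, σ_1 = -4/5, σ_2 = 16/5, σ_3 = 0.
On [3, 4], s(x) = -5 - 1/15·(x - 3) + 8/5·(x - 3)² - 8/15·(x - 3)³.
With (x - 3) = 1/3: s(10/3) = -394/81.

-4.8642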